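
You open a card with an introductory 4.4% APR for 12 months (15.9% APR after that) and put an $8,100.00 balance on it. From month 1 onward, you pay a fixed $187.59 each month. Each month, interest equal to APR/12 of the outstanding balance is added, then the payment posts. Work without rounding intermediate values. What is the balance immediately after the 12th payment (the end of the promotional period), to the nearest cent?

Promo months 1–12 at r₀ = 4.4%/12 = 0.00366667; months 13+ at r₁ = 15.9%/12 = 0.01325.
After month 12: iterate B ← B·(1+r₀) − $187.59 for 12 months → $6,166.64.

$6,166.64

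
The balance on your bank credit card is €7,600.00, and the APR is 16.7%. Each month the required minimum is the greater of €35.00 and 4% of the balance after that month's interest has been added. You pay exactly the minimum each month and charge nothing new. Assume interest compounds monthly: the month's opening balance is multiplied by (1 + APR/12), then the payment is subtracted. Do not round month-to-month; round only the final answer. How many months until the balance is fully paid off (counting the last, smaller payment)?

111 months

Monthly rate r = 16.7%/12 = 1.39167% = 0.0139167.
While 4% of the post-interest balance exceeds €35.00, each month B ← (B·(1+r))·(1 − 0.04), i.e. B shrinks by the factor (1+r)·0.96 = 0.97336.
This holds for months 1–81. Entering month 82 the balance is €853.03; 4% of the post-interest balance is now below €35.00, so the flat €35.00 minimum applies from here.
From month 82 a fixed €35.00 at rate r clears €853.03 in 30 more payments. Total: 81 + 30 = 111 months.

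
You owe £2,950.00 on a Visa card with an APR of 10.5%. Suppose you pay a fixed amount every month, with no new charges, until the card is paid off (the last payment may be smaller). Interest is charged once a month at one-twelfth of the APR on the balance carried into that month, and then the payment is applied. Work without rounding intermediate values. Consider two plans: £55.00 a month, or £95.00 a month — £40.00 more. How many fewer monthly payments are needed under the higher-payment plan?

36 fewer payments

Monthly rate r = 10.5%/12 = 0.875% = 0.00875.
At £55.00/mo: n = ⌈−ln(1 − rB₀/P)/ln(1+r)⌉ = 73 payments (last £40.03); total interest = total paid − £2,950.00 = £1,050.03.
At £95.00/mo: 37 payments (last £37.47); total interest £507.47.
Payments saved = 73 − 37 = 36.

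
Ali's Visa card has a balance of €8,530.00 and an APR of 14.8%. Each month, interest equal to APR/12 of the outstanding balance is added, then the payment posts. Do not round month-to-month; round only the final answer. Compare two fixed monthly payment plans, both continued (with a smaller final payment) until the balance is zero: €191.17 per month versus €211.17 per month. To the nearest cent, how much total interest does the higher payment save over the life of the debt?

€585.18

Monthly rate r = 14.8%/12 = 1.23333% = 0.0123333.
At €191.17/mo: n = ⌈−ln(1 − rB₀/P)/ln(1+r)⌉ = 66 payments (last €38.24); total interest = total paid − €8,530.00 = €3,934.29.
At €211.17/mo: 57 payments (last €53.59); total interest €3,349.11.
Interest saved = €3,934.29 − €3,349.11 = €585.18.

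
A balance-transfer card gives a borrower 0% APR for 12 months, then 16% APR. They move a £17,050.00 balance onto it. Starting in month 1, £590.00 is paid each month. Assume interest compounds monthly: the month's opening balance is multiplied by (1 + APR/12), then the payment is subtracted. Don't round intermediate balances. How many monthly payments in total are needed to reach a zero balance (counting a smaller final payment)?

Promo months 1–12 at r₀ = 0%/12 = 0; months 13+ at r₁ = 16%/12 = 0.0133333.
After month 12 (no interest yet): B = £17,050.00 − 12·£590.00 = £9,970.00.
Then at r₁ with £590.00/mo: n₂ = −ln(1 − r₁·B/P)/ln(1+r₁) ≈ 19.27 → 20 more payments.

32 months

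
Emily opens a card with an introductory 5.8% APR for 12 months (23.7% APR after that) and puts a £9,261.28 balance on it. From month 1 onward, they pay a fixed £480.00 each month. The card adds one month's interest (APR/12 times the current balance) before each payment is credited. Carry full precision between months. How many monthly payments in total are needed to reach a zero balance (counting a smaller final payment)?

Promo months 1–12 at r₀ = 5.8%/12 = 0.00483333; months 13+ at r₁ = 23.7%/12 = 0.01975.
After month 12: iterate B ← B·(1+r₀) − £480.00 for 12 months → £3,897.33.
Then at r₁ with £480.00/mo: n₂ = −ln(1 − r₁·B/P)/ln(1+r₁) ≈ 8.94 → 9 more payments.

21 months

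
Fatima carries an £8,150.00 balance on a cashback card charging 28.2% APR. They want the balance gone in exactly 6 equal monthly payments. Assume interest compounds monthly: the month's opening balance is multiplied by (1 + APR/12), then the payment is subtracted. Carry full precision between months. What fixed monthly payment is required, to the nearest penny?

Monthly rate r = 28.2%/12 = 2.35% = 0.0235.
Level-payment amortization: P = B₀·r / (1 − (1+r)^(−n)) = 8150.00·0.0235 / (1 − 1.0235^(−6)).
Denominator 1 − (1+r)^(−6) = 0.130092815.
P = 191.525 / 0.130092815 ≈ 1472.22.

£1,472.22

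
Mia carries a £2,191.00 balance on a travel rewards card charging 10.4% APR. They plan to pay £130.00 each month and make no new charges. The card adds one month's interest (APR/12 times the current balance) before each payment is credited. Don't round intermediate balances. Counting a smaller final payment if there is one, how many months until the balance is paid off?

Monthly rate r = 10.4%/12 = 0.866667% = 0.00866667.
Recurrence: B ← B·(1+r) − £130.00.
Month 1: interest £18.99; balance after payment £2,079.99.
Month 2: interest £18.03; balance after payment £1,968.02.
Closed form: n = −ln(1 − rB₀/P)/ln(1+r) = −ln(0.85393)/ln(1.00867) ≈ 18.298, so the balance reaches zero during payment 19.

19 payments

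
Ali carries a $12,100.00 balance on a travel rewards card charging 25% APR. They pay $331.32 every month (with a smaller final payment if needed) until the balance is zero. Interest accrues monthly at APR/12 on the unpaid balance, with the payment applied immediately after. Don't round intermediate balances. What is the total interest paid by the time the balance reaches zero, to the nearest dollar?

Monthly rate r = 25%/12 = 2.08333% = 0.0208333.
Payoff takes n = ⌈−ln(1 − rB₀/P)/ln(1+r)⌉ = ⌈69.384⌉ = 70 payments; the last is $127.99.
Total paid = 69·$331.32 + $127.99 = $22,989.07.
Total interest = total paid − principal = $22,989.07 − $12,100.00 = $10,889.07.

$10,889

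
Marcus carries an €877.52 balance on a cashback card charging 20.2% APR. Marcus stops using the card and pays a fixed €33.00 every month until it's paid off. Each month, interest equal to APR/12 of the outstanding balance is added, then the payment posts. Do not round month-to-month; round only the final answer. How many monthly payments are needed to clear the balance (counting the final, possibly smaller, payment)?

36 months

Monthly rate r = 20.2%/12 = 1.68333% = 0.0168333.
Recurrence: B ← B·(1+r) − €33.00.
Month 1: interest €14.77; balance after payment €859.29.
Month 2: interest €14.46; balance after payment €840.76.
Closed form: n = −ln(1 − rB₀/P)/ln(1+r) = −ln(0.55238)/ln(1.01683) ≈ 35.555, so the balance reaches zero during payment 36.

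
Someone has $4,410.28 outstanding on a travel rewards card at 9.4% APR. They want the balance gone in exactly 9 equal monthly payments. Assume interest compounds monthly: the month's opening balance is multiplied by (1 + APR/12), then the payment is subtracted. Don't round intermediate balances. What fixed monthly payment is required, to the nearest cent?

Monthly rate r = 9.4%/12 = 0.783333% = 0.00783333.
Level-payment amortization: P = B₀·r / (1 − (1+r)^(−n)) = 4410.28·0.00783333 / (1 − 1.00783^(−9)).
Denominator 1 − (1+r)^(−9) = 0.0678162327.
P = 34.5472 / 0.0678162327 ≈ 509.42.

$509.42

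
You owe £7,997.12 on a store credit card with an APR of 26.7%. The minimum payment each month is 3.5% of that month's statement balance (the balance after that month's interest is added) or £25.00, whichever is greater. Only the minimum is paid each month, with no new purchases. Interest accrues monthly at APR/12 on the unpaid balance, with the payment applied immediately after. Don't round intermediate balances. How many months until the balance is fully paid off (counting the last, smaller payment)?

224 months

Monthly rate r = 26.7%/12 = 2.225% = 0.02225.
While 3.5% of the post-interest balance exceeds £25.00, each month B ← (B·(1+r))·(1 − 0.035), i.e. B shrinks by the factor (1+r)·0.965 = 0.98647.
This holds for months 1–179. Entering month 180 the balance is £698.31; 3.5% of the post-interest balance is now below £25.00, so the flat £25.00 minimum applies from here.
From month 180 a fixed £25.00 at rate r clears £698.31 in 45 more payments. Total: 179 + 45 = 224 months.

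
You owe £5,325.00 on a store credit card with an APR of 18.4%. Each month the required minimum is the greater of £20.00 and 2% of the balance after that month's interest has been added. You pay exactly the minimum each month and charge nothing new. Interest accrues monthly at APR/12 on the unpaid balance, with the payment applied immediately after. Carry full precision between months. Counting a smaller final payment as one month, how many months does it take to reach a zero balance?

431 months

Monthly rate r = 18.4%/12 = 1.53333% = 0.0153333.
While 2% of the post-interest balance exceeds £20.00, each month B ← (B·(1+r))·(1 − 0.02), i.e. B shrinks by the factor (1+r)·0.98 = 0.99503.
This holds for months 1–339. Entering month 340 the balance is £982.40; 2% of the post-interest balance is now below £20.00, so the flat £20.00 minimum applies from here.
From month 340 a fixed £20.00 at rate r clears £982.40 in 92 more payments. Total: 339 + 92 = 431 months.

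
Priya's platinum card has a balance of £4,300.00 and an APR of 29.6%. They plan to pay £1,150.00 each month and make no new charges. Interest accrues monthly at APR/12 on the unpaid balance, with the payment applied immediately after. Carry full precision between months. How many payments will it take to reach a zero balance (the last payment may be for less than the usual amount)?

4 months

Monthly rate r = 29.6%/12 = 2.46667% = 0.0246667.
Recurrence: B ← B·(1+r) − £1,150.00.
Month 1: interest £106.07; balance after payment £3,256.07.
Month 2: interest £80.32; balance after payment £2,186.38.
Month 3: interest £53.93; balance after payment £1,090.31.
Month 4: interest £26.89; balance after payment £0.00.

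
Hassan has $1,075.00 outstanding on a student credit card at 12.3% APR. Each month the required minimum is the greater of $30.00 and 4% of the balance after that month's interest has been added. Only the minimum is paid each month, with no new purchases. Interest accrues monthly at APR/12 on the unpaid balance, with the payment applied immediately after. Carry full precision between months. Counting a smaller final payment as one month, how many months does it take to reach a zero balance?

41 months

Monthly rate r = 12.3%/12 = 1.025% = 0.01025.
While 4% of the post-interest balance exceeds $30.00, each month B ← (B·(1+r))·(1 − 0.04), i.e. B shrinks by the factor (1+r)·0.96 = 0.96984.
This holds for months 1–13. Entering month 14 the balance is $721.95; 4% of the post-interest balance is now below $30.00, so the flat $30.00 minimum applies from here.
From month 14 a fixed $30.00 at rate r clears $721.95 in 28 more payments. Total: 13 + 28 = 41 months.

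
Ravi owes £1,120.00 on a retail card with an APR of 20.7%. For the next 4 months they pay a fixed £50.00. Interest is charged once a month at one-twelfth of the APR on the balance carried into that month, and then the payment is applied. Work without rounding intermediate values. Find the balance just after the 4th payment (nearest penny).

£994.07

Monthly rate r = 20.7%/12 = 1.725% = 0.01725.
Each month: B ← B·(1+r) − £50.00.
Month 1: interest £19.32; balance after payment £1,089.32.
Month 2: interest £18.79; balance after payment £1,058.11.
Month 3: interest £18.25; balance after payment £1,026.36.
Month 4: interest £17.70; balance after payment £994.07.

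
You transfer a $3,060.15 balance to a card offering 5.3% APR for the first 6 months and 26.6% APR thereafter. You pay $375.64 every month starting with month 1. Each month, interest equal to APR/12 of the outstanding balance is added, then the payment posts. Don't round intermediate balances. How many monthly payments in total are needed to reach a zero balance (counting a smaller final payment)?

Promo months 1–6 at r₀ = 5.3%/12 = 0.00441667; months 7+ at r₁ = 26.6%/12 = 0.0221667.
After month 6: iterate B ← B·(1+r₀) − $375.64 for 6 months → $863.27.
Then at r₁ with $375.64/mo: n₂ = −ln(1 − r₁·B/P)/ln(1+r₁) ≈ 2.38 → 3 more payments.

9 months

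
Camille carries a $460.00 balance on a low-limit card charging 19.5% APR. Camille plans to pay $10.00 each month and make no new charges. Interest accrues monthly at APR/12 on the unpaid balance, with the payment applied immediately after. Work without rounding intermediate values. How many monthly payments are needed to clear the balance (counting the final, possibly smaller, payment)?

Monthly rate r = 19.5%/12 = 1.625% = 0.01625.
Recurrence: B ← B·(1+r) − $10.00.
Month 1: interest $7.48; balance after payment $457.48.
Month 2: interest $7.43; balance after payment $454.91.
Closed form: n = −ln(1 − rB₀/P)/ln(1+r) = −ln(0.2525)/ln(1.01625) ≈ 85.384, so the balance reaches zero during payment 86.

86 payments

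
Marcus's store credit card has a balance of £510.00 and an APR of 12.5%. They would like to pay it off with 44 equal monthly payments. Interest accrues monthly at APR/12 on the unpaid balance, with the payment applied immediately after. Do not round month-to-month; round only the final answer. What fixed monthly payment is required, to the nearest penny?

£14.51

Monthly rate r = 12.5%/12 = 1.04167% = 0.0104167.
Level-payment amortization: P = B₀·r / (1 − (1+r)^(−n)) = 510.00·0.0104167 / (1 − 1.01042^(−44)).
Denominator 1 − (1+r)^(−44) = 0.366162477.
P = 5.3125 / 0.366162477 ≈ 14.51.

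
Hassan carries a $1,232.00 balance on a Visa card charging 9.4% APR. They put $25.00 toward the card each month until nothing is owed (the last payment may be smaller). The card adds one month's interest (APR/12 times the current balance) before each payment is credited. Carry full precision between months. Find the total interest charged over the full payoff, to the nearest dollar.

$331

Monthly rate r = 9.4%/12 = 0.783333% = 0.00783333.
Payoff takes n = ⌈−ln(1 − rB₀/P)/ln(1+r)⌉ = ⌈62.516⌉ = 63 payments; the last is $12.93.
Total paid = 62·$25.00 + $12.93 = $1,562.93.
Total interest = total paid − principal = $1,562.93 − $1,232.00 = $330.93.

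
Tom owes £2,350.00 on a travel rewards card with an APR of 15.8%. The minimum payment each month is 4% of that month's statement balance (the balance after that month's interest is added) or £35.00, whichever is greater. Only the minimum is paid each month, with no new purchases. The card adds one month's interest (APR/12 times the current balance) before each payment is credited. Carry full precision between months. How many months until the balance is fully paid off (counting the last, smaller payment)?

Monthly rate r = 15.8%/12 = 1.31667% = 0.0131667.
While 4% of the post-interest balance exceeds £35.00, each month B ← (B·(1+r))·(1 − 0.04), i.e. B shrinks by the factor (1+r)·0.96 = 0.97264.
This holds for months 1–37. Entering month 38 the balance is £841.97; 4% of the post-interest balance is now below £35.00, so the flat £35.00 minimum applies from here.
From month 38 a fixed £35.00 at rate r clears £841.97 in 30 more payments. Total: 37 + 30 = 67 months.

67 months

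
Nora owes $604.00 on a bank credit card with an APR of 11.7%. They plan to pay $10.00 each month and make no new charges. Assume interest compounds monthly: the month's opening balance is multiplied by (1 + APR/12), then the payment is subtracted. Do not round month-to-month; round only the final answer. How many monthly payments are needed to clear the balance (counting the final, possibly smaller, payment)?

92 months

Monthly rate r = 11.7%/12 = 0.975% = 0.00975.
Recurrence: B ← B·(1+r) − $10.00.
Month 1: interest $5.89; balance after payment $599.89.
Month 2: interest $5.85; balance after payment $595.74.
Closed form: n = −ln(1 − rB₀/P)/ln(1+r) = −ln(0.4111)/ln(1.00975) ≈ 91.615, so the balance reaches zero during payment 92.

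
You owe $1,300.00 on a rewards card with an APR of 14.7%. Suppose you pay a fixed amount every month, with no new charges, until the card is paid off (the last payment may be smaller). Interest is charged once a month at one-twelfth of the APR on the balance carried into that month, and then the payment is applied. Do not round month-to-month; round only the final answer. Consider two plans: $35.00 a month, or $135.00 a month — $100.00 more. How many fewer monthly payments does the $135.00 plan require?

39 fewer payments

Monthly rate r = 14.7%/12 = 1.225% = 0.01225.
At $35.00/mo: n = ⌈−ln(1 − rB₀/P)/ln(1+r)⌉ = 50 payments (last $29.83); total interest = total paid − $1,300.00 = $444.83.
At $135.00/mo: 11 payments (last $41.93); total interest $91.93.
Payments saved = 50 − 11 = 39.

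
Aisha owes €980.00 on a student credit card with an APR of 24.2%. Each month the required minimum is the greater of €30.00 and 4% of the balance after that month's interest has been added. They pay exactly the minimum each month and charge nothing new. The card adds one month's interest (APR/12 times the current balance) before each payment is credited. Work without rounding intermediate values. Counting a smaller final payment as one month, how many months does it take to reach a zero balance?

48 months

Monthly rate r = 24.2%/12 = 2.01667% = 0.0201667.
While 4% of the post-interest balance exceeds €30.00, each month B ← (B·(1+r))·(1 − 0.04), i.e. B shrinks by the factor (1+r)·0.96 = 0.97936.
This holds for months 1–14. Entering month 15 the balance is €731.85; 4% of the post-interest balance is now below €30.00, so the flat €30.00 minimum applies from here.
From month 15 a fixed €30.00 at rate r clears €731.85 in 34 more payments. Total: 14 + 34 = 48 months.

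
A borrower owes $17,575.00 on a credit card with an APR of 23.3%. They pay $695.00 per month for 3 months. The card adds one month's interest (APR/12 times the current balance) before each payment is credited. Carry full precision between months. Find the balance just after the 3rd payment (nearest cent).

Monthly rate r = 23.3%/12 = 1.94167% = 0.0194167.
Each month: B ← B·(1+r) − $695.00.
Month 1: interest $341.25; balance after payment $17,221.25.
Month 2: interest $334.38; balance after payment $16,860.63.
Month 3: interest $327.38; balance after payment $16,493.00.

$16,493.00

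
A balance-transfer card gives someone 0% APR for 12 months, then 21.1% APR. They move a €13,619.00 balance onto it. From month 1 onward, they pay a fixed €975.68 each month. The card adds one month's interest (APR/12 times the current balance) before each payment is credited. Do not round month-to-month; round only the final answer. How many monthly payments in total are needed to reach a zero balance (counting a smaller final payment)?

15 payments

Promo months 1–12 at r₀ = 0%/12 = 0; months 13+ at r₁ = 21.1%/12 = 0.0175833.
After month 12 (no interest yet): B = €13,619.00 − 12·€975.68 = €1,910.84.
Then at r₁ with €975.68/mo: n₂ = −ln(1 − r₁·B/P)/ln(1+r₁) ≈ 2.01 → 3 more payments.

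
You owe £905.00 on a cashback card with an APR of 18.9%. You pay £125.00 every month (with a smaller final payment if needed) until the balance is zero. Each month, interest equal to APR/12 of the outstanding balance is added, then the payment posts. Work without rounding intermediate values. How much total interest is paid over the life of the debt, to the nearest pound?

£64

Monthly rate r = 18.9%/12 = 1.575% = 0.01575.
Payoff takes n = ⌈−ln(1 − rB₀/P)/ln(1+r)⌉ = ⌈7.748⌉ = 8 payments; the last is £93.62.
Total paid = 7·£125.00 + £93.62 = £968.62.
Total interest = total paid − principal = £968.62 − £905.00 = £63.62.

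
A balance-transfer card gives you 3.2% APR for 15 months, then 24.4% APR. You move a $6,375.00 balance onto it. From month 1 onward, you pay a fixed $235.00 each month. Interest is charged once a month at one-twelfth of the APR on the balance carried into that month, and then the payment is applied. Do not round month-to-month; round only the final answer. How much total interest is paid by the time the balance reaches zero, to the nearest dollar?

Promo months 1–15 at r₀ = 3.2%/12 = 0.00266667; months 16+ at r₁ = 24.4%/12 = 0.0203333.
After month 15: iterate B ← B·(1+r₀) − $235.00 for 15 months → $3,043.25.
Then at r₁ with $235.00/mo: n₂ = −ln(1 − r₁·B/P)/ln(1+r₁) ≈ 15.18 → 16 more payments.
Total paid = 30·$235.00 + $43.04 = $7,093.04; interest = $7,093.04 − $6,375.00 = $718.04.

$718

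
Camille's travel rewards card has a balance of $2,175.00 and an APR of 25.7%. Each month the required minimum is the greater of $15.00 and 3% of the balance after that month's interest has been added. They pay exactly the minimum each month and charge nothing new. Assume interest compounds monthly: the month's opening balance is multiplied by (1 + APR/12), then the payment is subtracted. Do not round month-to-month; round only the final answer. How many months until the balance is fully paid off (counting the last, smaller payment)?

218 months

Monthly rate r = 25.7%/12 = 2.14167% = 0.0214167.
While 3% of the post-interest balance exceeds $15.00, each month B ← (B·(1+r))·(1 − 0.03), i.e. B shrinks by the factor (1+r)·0.97 = 0.99077.
This holds for months 1–161. Entering month 162 the balance is $489.08; 3% of the post-interest balance is now below $15.00, so the flat $15.00 minimum applies from here.
From month 162 a fixed $15.00 at rate r clears $489.08 in 57 more payments. Total: 161 + 57 = 218 months.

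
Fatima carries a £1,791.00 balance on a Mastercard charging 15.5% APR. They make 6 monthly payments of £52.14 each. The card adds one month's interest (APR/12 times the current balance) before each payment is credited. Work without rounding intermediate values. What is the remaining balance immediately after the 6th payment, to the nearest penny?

Monthly rate r = 15.5%/12 = 1.29167% = 0.0129167.
Each month: B ← B·(1+r) − £52.14.
Month 1: interest £23.13; balance after payment £1,761.99.
Month 2: interest £22.76; balance after payment £1,732.61.
Month 3: interest £22.38; balance after payment £1,702.85.
Month 4: interest £22.00; balance after payment £1,672.71.
Month 5: interest £21.61; balance after payment £1,642.17.
Month 6: interest £21.21; balance after payment £1,611.24.

£1,611.24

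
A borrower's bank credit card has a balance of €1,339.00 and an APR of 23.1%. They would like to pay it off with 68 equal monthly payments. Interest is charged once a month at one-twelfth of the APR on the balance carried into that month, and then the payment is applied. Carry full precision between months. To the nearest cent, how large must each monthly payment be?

€35.48

Monthly rate r = 23.1%/12 = 1.925% = 0.01925.
Level-payment amortization: P = B₀·r / (1 − (1+r)^(−n)) = 1339.00·0.01925 / (1 − 1.01925^(−68)).
Denominator 1 − (1+r)^(−68) = 0.726529156.
P = 25.7757 / 0.726529156 ≈ 35.48.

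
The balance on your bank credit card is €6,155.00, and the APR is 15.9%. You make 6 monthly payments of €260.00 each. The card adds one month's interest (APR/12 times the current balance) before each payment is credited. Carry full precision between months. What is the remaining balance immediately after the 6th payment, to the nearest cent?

Monthly rate r = 15.9%/12 = 1.325% = 0.01325.
Each month: B ← B·(1+r) − €260.00.
Month 1: interest €81.55; balance after payment €5,976.55.
Month 2: interest €79.19; balance after payment €5,795.74.
Month 3: interest €76.79; balance after payment €5,612.54.
Month 4: interest €74.37; balance after payment €5,426.90.
Month 5: interest €71.91; balance after payment €5,238.81.
Month 6: interest €69.41; balance after payment €5,048.22.

€5,048.22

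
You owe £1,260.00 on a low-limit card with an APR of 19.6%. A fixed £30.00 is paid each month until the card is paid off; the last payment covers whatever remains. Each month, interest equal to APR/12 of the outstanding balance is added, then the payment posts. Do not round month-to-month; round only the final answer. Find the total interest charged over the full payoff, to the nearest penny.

£884.99

Monthly rate r = 19.6%/12 = 1.63333% = 0.0163333.
Payoff takes n = ⌈−ln(1 − rB₀/P)/ln(1+r)⌉ = ⌈71.498⌉ = 72 payments; the last is £14.99.
Total paid = 71·£30.00 + £14.99 = £2,144.99.
Total interest = total paid − principal = £2,144.99 − £1,260.00 = £884.99.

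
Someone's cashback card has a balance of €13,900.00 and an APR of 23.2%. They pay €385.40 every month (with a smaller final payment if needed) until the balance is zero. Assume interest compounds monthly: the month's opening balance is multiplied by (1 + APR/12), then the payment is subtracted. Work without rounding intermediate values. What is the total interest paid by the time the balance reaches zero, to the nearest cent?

€10,151.35

Monthly rate r = 23.2%/12 = 1.93333% = 0.0193333.
Payoff takes n = ⌈−ln(1 − rB₀/P)/ln(1+r)⌉ = ⌈62.404⌉ = 63 payments; the last is €156.55.
Total paid = 62·€385.40 + €156.55 = €24,051.35.
Total interest = total paid − principal = €24,051.35 − €13,900.00 = €10,151.35.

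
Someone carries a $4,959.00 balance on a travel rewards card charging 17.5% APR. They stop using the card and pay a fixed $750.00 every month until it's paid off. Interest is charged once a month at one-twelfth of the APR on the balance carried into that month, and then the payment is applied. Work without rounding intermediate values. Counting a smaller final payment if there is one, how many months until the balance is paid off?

8 payments

Monthly rate r = 17.5%/12 = 1.45833% = 0.0145833.
Recurrence: B ← B·(1+r) − $750.00.
Month 1: interest $72.32; balance after payment $4,281.32.
Month 2: interest $62.44; balance after payment $3,593.75.
Closed form: n = −ln(1 − rB₀/P)/ln(1+r) = −ln(0.90358)/ln(1.01458) ≈ 7.003, so the balance reaches zero during payment 8.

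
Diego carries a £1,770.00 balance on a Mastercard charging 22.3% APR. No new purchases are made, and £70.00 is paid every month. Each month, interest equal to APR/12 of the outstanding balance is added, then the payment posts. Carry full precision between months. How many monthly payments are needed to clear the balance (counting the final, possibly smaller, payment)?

35 payments

Monthly rate r = 22.3%/12 = 1.85833% = 0.0185833.
Recurrence: B ← B·(1+r) − £70.00.
Month 1: interest £32.89; balance after payment £1,732.89.
Month 2: interest £32.20; balance after payment £1,695.10.
Closed form: n = −ln(1 − rB₀/P)/ln(1+r) = −ln(0.53011)/ln(1.01858) ≈ 34.469, so the balance reaches zero during payment 35.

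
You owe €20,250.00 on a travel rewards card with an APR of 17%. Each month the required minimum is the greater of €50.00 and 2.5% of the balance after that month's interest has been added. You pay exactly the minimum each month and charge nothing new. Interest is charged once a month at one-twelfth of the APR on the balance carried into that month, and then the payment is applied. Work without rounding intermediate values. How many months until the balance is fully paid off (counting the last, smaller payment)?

266 months

Monthly rate r = 17%/12 = 1.41667% = 0.0141667.
While 2.5% of the post-interest balance exceeds €50.00, each month B ← (B·(1+r))·(1 − 0.025), i.e. B shrinks by the factor (1+r)·0.975 = 0.98881.
This holds for months 1–208. Entering month 209 the balance is €1,950.41; 2.5% of the post-interest balance is now below €50.00, so the flat €50.00 minimum applies from here.
From month 209 a fixed €50.00 at rate r clears €1,950.41 in 58 more payments. Total: 208 + 58 = 266 months.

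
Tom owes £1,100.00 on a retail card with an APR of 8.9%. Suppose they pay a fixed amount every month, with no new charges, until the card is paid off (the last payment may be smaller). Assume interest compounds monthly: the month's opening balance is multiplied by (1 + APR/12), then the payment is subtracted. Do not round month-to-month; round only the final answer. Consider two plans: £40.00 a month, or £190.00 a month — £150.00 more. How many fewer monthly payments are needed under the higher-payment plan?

Monthly rate r = 8.9%/12 = 0.741667% = 0.00741667.
At £40.00/mo: n = ⌈−ln(1 − rB₀/P)/ln(1+r)⌉ = 31 payments (last £34.80); total interest = total paid − £1,100.00 = £134.80.
At £190.00/mo: 6 payments (last £178.52); total interest £28.52.
Payments saved = 31 − 6 = 25.

25 fewer payments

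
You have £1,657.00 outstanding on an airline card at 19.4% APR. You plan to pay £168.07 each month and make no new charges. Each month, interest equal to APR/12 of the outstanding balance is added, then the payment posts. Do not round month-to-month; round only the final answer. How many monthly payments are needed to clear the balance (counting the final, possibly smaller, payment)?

11 payments

Monthly rate r = 19.4%/12 = 1.61667% = 0.0161667.
Recurrence: B ← B·(1+r) − £168.07.
Month 1: interest £26.79; balance after payment £1,515.72.
Month 2: interest £24.50; balance after payment £1,372.15.
Closed form: n = −ln(1 − rB₀/P)/ln(1+r) = −ln(0.84061)/ln(1.01617) ≈ 10.826, so the balance reaches zero during payment 11.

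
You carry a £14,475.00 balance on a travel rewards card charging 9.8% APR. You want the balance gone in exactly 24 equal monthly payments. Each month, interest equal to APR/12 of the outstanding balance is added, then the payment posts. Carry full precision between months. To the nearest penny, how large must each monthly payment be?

Monthly rate r = 9.8%/12 = 0.816667% = 0.00816667.
Level-payment amortization: P = B₀·r / (1 − (1+r)^(−n)) = 14475.00·0.00816667 / (1 − 1.00817^(−24)).
Denominator 1 − (1+r)^(−24) = 0.177333181.
P = 118.213 / 0.177333181 ≈ 666.61.

£666.61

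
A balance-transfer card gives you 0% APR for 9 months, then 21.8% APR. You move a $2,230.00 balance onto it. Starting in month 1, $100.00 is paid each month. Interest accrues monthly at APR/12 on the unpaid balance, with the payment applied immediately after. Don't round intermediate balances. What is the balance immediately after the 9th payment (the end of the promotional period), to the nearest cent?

$1,330.00

Promo months 1–9 at r₀ = 0%/12 = 0; months 10+ at r₁ = 21.8%/12 = 0.0181667.
After month 9 (no interest yet): B = $2,230.00 − 9·$100.00 = $1,330.00.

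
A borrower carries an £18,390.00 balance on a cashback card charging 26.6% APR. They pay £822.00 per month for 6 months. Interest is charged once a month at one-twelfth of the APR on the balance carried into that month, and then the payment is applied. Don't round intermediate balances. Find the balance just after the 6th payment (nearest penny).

£15,761.96

Monthly rate r = 26.6%/12 = 2.21667% = 0.0221667.
Each month: B ← B·(1+r) − £822.00.
Month 1: interest £407.65; balance after payment £17,975.65.
Month 2: interest £398.46; balance after payment £17,552.11.
Month 3: interest £389.07; balance after payment £17,119.18.
Month 4: interest £379.48; balance after payment £16,676.65.
Month 5: interest £369.67; balance after payment £16,224.32.
Month 6: interest £359.64; balance after payment £15,761.96.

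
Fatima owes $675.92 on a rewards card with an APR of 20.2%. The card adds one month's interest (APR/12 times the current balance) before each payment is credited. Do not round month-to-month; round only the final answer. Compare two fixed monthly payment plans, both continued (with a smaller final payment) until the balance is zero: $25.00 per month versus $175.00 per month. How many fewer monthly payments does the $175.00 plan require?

Monthly rate r = 20.2%/12 = 1.68333% = 0.0168333.
At $25.00/mo: n = ⌈−ln(1 − rB₀/P)/ln(1+r)⌉ = 37 payments (last $9.38); total interest = total paid − $675.92 = $233.46.
At $175.00/mo: 5 payments (last $4.80); total interest $28.88.
Payments saved = 37 − 5 = 32.

32 fewer payments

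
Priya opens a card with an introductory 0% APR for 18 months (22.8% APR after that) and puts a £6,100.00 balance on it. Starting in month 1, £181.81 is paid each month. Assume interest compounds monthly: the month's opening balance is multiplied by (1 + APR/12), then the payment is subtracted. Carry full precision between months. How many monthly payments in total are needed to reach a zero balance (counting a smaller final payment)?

37 payments

Promo months 1–18 at r₀ = 0%/12 = 0; months 19+ at r₁ = 22.8%/12 = 0.019.
After month 18 (no interest yet): B = £6,100.00 − 18·£181.81 = £2,827.42.
Then at r₁ with £181.81/mo: n₂ = −ln(1 − r₁·B/P)/ln(1+r₁) ≈ 18.61 → 19 more payments.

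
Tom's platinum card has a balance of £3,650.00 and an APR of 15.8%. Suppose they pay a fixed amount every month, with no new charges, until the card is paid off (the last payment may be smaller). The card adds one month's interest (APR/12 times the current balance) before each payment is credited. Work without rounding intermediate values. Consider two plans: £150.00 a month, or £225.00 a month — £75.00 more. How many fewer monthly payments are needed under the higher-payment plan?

Monthly rate r = 15.8%/12 = 1.31667% = 0.0131667.
At £150.00/mo: n = ⌈−ln(1 − rB₀/P)/ln(1+r)⌉ = 30 payments (last £79.29); total interest = total paid − £3,650.00 = £779.29.
At £225.00/mo: 19 payments (last £83.37); total interest £483.37.
Payments saved = 30 − 19 = 11.

11 fewer payments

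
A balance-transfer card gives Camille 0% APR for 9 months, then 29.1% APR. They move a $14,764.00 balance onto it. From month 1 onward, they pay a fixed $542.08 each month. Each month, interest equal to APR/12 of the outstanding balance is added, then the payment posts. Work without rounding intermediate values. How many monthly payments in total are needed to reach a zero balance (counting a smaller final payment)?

34 months

Promo months 1–9 at r₀ = 0%/12 = 0; months 10+ at r₁ = 29.1%/12 = 0.02425.
After month 9 (no interest yet): B = $14,764.00 − 9·$542.08 = $9,885.28.
Then at r₁ with $542.08/mo: n₂ = −ln(1 − r₁·B/P)/ln(1+r₁) ≈ 24.36 → 25 more payments.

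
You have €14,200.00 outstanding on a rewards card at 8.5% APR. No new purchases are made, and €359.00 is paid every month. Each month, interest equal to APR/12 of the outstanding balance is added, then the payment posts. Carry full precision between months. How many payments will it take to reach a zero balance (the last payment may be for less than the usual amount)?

47 payments

Monthly rate r = 8.5%/12 = 0.708333% = 0.00708333.
Recurrence: B ← B·(1+r) − €359.00.
Month 1: interest €100.58; balance after payment €13,941.58.
Month 2: interest €98.75; balance after payment €13,681.34.
Closed form: n = −ln(1 − rB₀/P)/ln(1+r) = −ln(0.71982)/ln(1.00708) ≈ 46.576, so the balance reaches zero during payment 47.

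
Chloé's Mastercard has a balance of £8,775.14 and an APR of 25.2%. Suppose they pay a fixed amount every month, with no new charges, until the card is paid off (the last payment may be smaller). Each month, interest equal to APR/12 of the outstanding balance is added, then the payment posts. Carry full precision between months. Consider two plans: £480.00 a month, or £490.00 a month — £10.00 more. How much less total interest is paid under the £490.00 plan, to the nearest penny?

£64.88

Monthly rate r = 25.2%/12 = 2.1% = 0.021.
At £480.00/mo: n = ⌈−ln(1 − rB₀/P)/ln(1+r)⌉ = 24 payments (last £148.13); total interest = total paid − £8,775.14 = £2,412.99.
At £490.00/mo: 23 payments (last £343.25); total interest £2,348.11.
Interest saved = £2,412.99 − £2,348.11 = £64.88.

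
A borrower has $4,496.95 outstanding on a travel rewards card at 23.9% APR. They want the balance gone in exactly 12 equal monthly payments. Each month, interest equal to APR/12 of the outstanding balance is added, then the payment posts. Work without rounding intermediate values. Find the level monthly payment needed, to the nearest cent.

Monthly rate r = 23.9%/12 = 1.99167% = 0.0199167.
Level-payment amortization: P = B₀·r / (1 − (1+r)^(−n)) = 4496.95·0.0199167 / (1 − 1.01992^(−12)).
Denominator 1 − (1+r)^(−12) = 0.210733381.
P = 89.5643 / 0.210733381 ≈ 425.01.

$425.01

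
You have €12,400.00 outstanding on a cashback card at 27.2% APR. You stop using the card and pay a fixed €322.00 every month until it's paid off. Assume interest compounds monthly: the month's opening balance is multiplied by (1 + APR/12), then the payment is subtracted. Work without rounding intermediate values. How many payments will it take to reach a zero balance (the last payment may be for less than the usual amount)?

Monthly rate r = 27.2%/12 = 2.26667% = 0.0226667.
Recurrence: B ← B·(1+r) − €322.00.
Month 1: interest €281.07; balance after payment €12,359.07.
Month 2: interest €280.14; balance after payment €12,317.21.
Closed form: n = −ln(1 − rB₀/P)/ln(1+r) = −ln(0.12712)/ln(1.02267) ≈ 92.025, so the balance reaches zero during payment 93.

93 months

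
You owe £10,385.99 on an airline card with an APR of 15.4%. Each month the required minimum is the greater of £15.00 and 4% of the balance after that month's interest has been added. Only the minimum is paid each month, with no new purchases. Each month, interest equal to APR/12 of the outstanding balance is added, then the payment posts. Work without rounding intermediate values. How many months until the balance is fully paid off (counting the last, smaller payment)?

Monthly rate r = 15.4%/12 = 1.28333% = 0.0128333.
While 4% of the post-interest balance exceeds £15.00, each month B ← (B·(1+r))·(1 − 0.04), i.e. B shrinks by the factor (1+r)·0.96 = 0.97232.
This holds for months 1–119. Entering month 120 the balance is £367.91; 4% of the post-interest balance is now below £15.00, so the flat £15.00 minimum applies from here.
From month 120 a fixed £15.00 at rate r clears £367.91 in 30 more payments. Total: 119 + 30 = 149 months.

149 months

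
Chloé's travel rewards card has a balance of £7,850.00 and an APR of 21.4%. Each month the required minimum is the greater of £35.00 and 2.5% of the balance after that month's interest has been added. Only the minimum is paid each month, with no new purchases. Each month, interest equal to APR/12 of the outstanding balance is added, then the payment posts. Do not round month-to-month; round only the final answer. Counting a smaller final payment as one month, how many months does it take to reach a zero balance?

Monthly rate r = 21.4%/12 = 1.78333% = 0.0178333.
While 2.5% of the post-interest balance exceeds £35.00, each month B ← (B·(1+r))·(1 − 0.025), i.e. B shrinks by the factor (1+r)·0.975 = 0.99239.
This holds for months 1–228. Entering month 229 the balance is £1,374.68; 2.5% of the post-interest balance is now below £35.00, so the flat £35.00 minimum applies from here.
From month 229 a fixed £35.00 at rate r clears £1,374.68 in 69 more payments. Total: 228 + 69 = 297 months.

297 months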